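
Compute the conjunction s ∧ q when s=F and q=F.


Conjunction is true only when both operands are true.
Substitute: s=F, q=F.
F ∧ F evaluates to F.

F


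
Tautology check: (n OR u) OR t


Build the truth table over {n, t, u}:
n | t | u | φ
-------------
F | F | F | F
T | F | F | T
F | T | F | T
T | T | F | T
F | F | T | T
T | F | T | T
F | T | T | T
T | T | T | T
Counterexample at row 1: with n=F, t=F, u=F, the formula is F.

No, it is not a tautology.


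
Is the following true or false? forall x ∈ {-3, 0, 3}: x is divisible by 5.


Evaluate the predicate on each element: -3:False, 0:True, 3:False.
Counterexample x = -3 fails the predicate.

False


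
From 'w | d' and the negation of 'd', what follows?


Disjunctive syllogism: from (P ∨ Q) and ¬P, infer Q.
One disjunct, 'd', is ruled out; the other must hold.

w


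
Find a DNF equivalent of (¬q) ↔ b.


Step 1: (¬q) ↔ b is true exactly when both agree: ((¬q) ∧ b) ∨ (¬(¬q) ∧ ¬b).
Step 2: Eliminate any double negations (¬¬X = X).

((¬q) ∧ b) ∨ (q ∧ (¬b))


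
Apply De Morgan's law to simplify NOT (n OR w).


De Morgan: the negation of a disjunction is the conjunction of the negations.
Distribute NOT across OR, flipping it to AND, and negate each literal.

(NOT n) AND (NOT w)


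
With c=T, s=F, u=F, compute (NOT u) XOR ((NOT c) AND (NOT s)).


Substitute c=T, s=F, u=F:
NOT u = T
NOT c = F
NOT s = T
(NOT c) AND (NOT s) = F AND T = F
(NOT u) XOR ((NOT c) AND (NOT s)) = T XOR F = T

T


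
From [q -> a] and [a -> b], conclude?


Hypothetical syllogism: from (P → Q) and (Q → R), infer (P → R).
Chain the two implications through the shared middle term 'a'.

q -> b


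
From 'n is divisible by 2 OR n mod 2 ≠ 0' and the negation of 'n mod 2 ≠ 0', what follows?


Disjunctive syllogism: from (P ∨ Q) and ¬P, infer Q.
One disjunct, 'n mod 2 ≠ 0', is ruled out; the other must hold.

n is divisible by 2


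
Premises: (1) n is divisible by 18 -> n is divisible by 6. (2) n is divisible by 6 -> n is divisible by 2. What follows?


Hypothetical syllogism: from (P → Q) and (Q → R), infer (P → R).
Chain the two implications through the shared middle term 'n is divisible by 6'.

n is divisible by 18 -> n is divisible by 2


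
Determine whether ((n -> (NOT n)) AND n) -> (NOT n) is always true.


Build the truth table over {n}:
n | φ
-----
F | T
T | T
Every row evaluates to true.

Yes, it is a tautology.


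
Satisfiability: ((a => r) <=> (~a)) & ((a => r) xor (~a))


Check all 4 assignments over {a, r}:
a | r | φ
---------
False | False | False
True | False | False
False | True | False
True | True | False
No assignment makes the formula true.

Unsatisfiable.


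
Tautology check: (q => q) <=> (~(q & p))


Build the truth table over {p, q}:
p | q | φ
---------
False | False | True
True | False | True
False | True | True
True | True | False
Counterexample at row 4: with p=True, q=True, the formula is False.

No, it is not a tautology.


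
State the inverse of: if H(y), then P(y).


The inverse of (P → Q) is (¬P → ¬Q). It is equivalent to the converse, not to the original.
Here P = 'H(y)' and Q = 'P(y)'.

If not (H(y)), then not (P(y)).


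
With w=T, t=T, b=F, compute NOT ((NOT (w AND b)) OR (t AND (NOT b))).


Substitute w=T, t=T, b=F:
w AND b = T AND F = F
NOT (w AND b) = T
NOT b = T
t AND (NOT b) = T AND T = T
(NOT (w AND b)) OR (t AND (NOT b)) = T OR T = T
NOT ((NOT (w AND b)) OR (t AND (NOT b))) = F

F


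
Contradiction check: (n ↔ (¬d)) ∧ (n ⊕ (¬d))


Truth table over {d, n}:
d | n | φ
---------
F | F | F
T | F | F
F | T | F
T | T | F
Every row is false.

Yes, it is a contradiction.


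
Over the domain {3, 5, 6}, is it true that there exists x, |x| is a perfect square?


Evaluate the predicate on each element: 3:F, 5:F, 6:F.
No element satisfies the predicate.

F


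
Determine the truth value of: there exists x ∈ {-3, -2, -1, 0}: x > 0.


Evaluate the predicate on each element: -3:F, -2:F, -1:F, 0:F.
No element satisfies the predicate.

F


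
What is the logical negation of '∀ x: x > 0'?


¬(∀ x: φ) = ∃ x: ¬φ, and ¬(∃ x: φ) = ∀ x: ¬φ.
Apply to the universal statement.

∃ x: ¬(x > 0)


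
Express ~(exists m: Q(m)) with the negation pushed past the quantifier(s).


¬(forall x: φ) = exists x: ¬φ, and ¬(exists x: φ) = forall x: ¬φ.
Apply to the existential statement.

forall m: ~(Q(m))


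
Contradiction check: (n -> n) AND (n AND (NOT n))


Truth table over {n}:
n | φ
-----
F | F
T | F
Every row is false.

Yes, it is a contradiction.


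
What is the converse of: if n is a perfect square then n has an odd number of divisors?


The converse of (P → Q) is (Q → P). It is not in general equivalent to the original.
Here P = 'n is a perfect square' and Q = 'n has an odd number of divisors'.

If n has an odd number of divisors, then n is a perfect square.


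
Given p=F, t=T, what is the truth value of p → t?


Implication is false only when antecedent is true and consequent is false.
Substitute: p=F, t=T.
F → T evaluates to T.

T


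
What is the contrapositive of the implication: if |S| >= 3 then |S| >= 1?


The contrapositive of (P → Q) is (¬Q → ¬P); it is logically equivalent to the original.
Here P = '|S| >= 3' and Q = '|S| >= 1'.

If not (|S| >= 1), then not (|S| >= 3).


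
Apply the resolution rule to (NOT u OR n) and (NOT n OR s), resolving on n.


The clauses contain complementary literals n and NOTn.
Resolution eliminates this pair and disjoins the remaining literals (merging duplicates).

(NOT u OR s)


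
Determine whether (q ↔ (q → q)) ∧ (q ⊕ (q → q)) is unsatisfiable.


Truth table over {q}:
q | φ
-----
F | F
T | F
Every row is false.

Yes, it is a contradiction.


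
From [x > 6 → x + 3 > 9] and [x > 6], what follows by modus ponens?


Modus ponens: from (P → Q) and P, infer Q.
P = 'x > 6' is asserted, and P → Q holds, so Q follows.

x + 3 > 9.


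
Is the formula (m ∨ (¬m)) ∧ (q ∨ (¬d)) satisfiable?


Search for a satisfying assignment over {d, m, q}.
Try d=F, m=F, q=F: the formula evaluates to T.
A satisfying assignment exists.

Satisfiable.


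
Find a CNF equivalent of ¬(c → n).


Step 1: Rewrite c → n as ¬c ∨ n.
Step 2: Negate: ¬(¬c ∨ n) = c ∧ ¬n (De Morgan + double negation).

c ∧ (¬n)


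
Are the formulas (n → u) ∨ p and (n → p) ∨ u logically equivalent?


Compare truth tables:
n | p | u | φ | ψ
-----------------
F | F | F | T | T
T | F | F | F | F
F | T | F | T | T
T | T | F | T | T
F | F | T | T | T
T | F | T | T | T
F | T | T | T | T
T | T | T | T | T
The columns φ and ψ agree on every row.

Yes, they are logically equivalent.


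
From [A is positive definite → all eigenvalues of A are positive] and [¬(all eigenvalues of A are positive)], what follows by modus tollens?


Modus tollens: from (P → Q) and ¬Q, infer ¬P.
Q = 'all eigenvalues of A are positive' is denied; since P → Q, P must also fail.

Not (A is positive definite).


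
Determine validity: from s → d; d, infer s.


This is affirming the consequent (fallacy). There exist truth assignments where the premises are all true but the conclusion is false.

Invalid.


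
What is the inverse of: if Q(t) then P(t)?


The inverse of (P → Q) is (¬P → ¬Q). It is equivalent to the converse, not to the original.
Here P = 'Q(t)' and Q = 'P(t)'.

If not (Q(t)), then not (P(t)).


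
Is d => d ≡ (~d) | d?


Compare truth tables:
d | φ | ψ
---------
False | True | True
True | True | True
The columns φ and ψ agree on every row.

Yes, they are logically equivalent.


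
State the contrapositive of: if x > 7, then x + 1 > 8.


The contrapositive of (P → Q) is (¬Q → ¬P); it is logically equivalent to the original.
Here P = 'x > 7' and Q = 'x + 1 > 8'.

If not (x + 1 > 8), then not (x > 7).


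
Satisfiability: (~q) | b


Search for a satisfying assignment over {b, q}.
Try b=False, q=False: the formula evaluates to True.
A satisfying assignment exists.

Satisfiable.


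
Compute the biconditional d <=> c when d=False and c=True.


Biconditional is true when both operands have the same truth value.
Substitute: d=False, c=True.
False <=> True evaluates to False.

False


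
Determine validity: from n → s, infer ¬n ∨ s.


This matches the form of material implication: the conclusion follows in every model of the premises.

Valid.


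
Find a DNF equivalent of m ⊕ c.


Step 1: m ⊕ c is true exactly when they disagree: (m ∧ ¬c) ∨ (¬m ∧ c).

(m ∧ (¬c)) ∨ ((¬m) ∧ c)


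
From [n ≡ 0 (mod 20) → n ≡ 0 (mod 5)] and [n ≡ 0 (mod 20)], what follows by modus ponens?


Modus ponens: from (P → Q) and P, infer Q.
P = 'n ≡ 0 (mod 20)' is asserted, and P → Q holds, so Q follows.

n ≡ 0 (mod 5).


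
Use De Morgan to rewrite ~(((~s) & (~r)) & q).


De Morgan: the negation of a conjunction is the disjunction of the negations.
Distribute ~ across &, flipping it to |, and negate each literal.

(s | r) | (~q)


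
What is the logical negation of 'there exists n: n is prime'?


¬(for all x: φ) = there exists x: ¬φ, and ¬(there exists x: φ) = for all x: ¬φ.
Apply to the existential statement.

for all n: NOT(n is prime)


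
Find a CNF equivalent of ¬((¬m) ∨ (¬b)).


Step 1: Apply De Morgan: ¬((¬m) ∨ (¬b)) = ¬(¬m) ∧ ¬(¬b).
Step 2: Eliminate any double negations (¬¬X = X).

m ∧ b


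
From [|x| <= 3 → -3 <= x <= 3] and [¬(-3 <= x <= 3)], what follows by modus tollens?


Modus tollens: from (P → Q) and ¬Q, infer ¬P.
Q = '-3 <= x <= 3' is denied; since P → Q, P must also fail.

Not (|x| <= 3).


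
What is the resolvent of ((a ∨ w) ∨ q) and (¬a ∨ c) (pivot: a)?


The clauses contain complementary literals a and ¬a.
Resolution eliminates this pair and disjoins the remaining literals (merging duplicates).

((q ∨ w) ∨ c)


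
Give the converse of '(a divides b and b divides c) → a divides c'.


The converse of (P → Q) is (Q → P). It is not in general equivalent to the original.
Here P = '(a divides b and b divides c)' and Q = 'a divides c'.

If a divides c, then (a divides b and b divides c).


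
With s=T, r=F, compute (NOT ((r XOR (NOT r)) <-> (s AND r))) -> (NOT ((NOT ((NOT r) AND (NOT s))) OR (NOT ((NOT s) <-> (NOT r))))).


Substitute s=T, r=F:
… (earlier sub-steps elided)
NOT s = F
(NOT r) AND (NOT s) = T AND F = F
NOT ((NOT r) AND (NOT s)) = T
NOT s = F
NOT r = T
(NOT s) <-> (NOT r) = F <-> T = F
NOT ((NOT s) <-> (NOT r)) = T
(NOT ((NOT r) AND (NOT s))) OR (NOT ((NOT s) <-> (NOT r))) = T OR T = T
NOT ((NOT ((NOT r) AND (NOT s))) OR (NOT ((NOT s) <-> (NOT r)))) = F
(NOT ((r XOR (NOT r)) <-> (s AND r))) -> (NOT ((NOT ((NOT r) AND (NOT s))) OR (NOT ((NOT s) <-> (NOT r))))) = T -> F = F

F


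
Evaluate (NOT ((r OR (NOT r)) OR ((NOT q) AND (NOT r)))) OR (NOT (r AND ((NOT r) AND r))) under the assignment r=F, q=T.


Substitute r=F, q=T:
… (earlier sub-steps elided)
NOT q = F
NOT r = T
(NOT q) AND (NOT r) = F AND T = F
(r OR (NOT r)) OR ((NOT q) AND (NOT r)) = T OR F = T
NOT ((r OR (NOT r)) OR ((NOT q) AND (NOT r))) = F
NOT r = T
(NOT r) AND r = T AND F = F
r AND ((NOT r) AND r) = F AND F = F
NOT (r AND ((NOT r) AND r)) = T
(NOT ((r OR (NOT r)) OR ((NOT q) AND (NOT r)))) OR (NOT (r AND ((NOT r) AND r))) = F OR T = T

T


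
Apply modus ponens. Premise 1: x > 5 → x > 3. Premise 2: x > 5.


Modus ponens: from (P → Q) and P, infer Q.
P = 'x > 5' is asserted, and P → Q holds, so Q follows.

x > 3.


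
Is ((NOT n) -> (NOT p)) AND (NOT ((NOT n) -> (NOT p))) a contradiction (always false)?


Truth table over {n, p}:
n | p | φ
---------
F | F | F
T | F | F
F | T | F
T | T | F
Every row is false.

Yes, it is a contradiction.


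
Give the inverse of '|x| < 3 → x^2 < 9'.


The inverse of (P → Q) is (¬P → ¬Q). It is equivalent to the converse, not to the original.
Here P = '|x| < 3' and Q = 'x^2 < 9'.

If not (|x| < 3), then not (x^2 < 9).


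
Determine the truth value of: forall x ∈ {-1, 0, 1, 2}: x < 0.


Evaluate the predicate on each element: -1:True, 0:False, 1:False, 2:False.
Counterexample x = 0 fails the predicate.

False


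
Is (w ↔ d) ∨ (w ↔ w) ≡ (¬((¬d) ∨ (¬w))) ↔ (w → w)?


Compare truth tables:
d | w | φ | ψ
-------------
F | F | T | F
T | F | T | F
F | T | T | F
T | T | T | T
They differ at row 1 (d=F, w=F): φ=T but ψ=F.

No, they are not logically equivalent.


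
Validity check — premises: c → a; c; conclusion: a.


This matches the form of modus ponens: the conclusion follows in every model of the premises.

Valid.


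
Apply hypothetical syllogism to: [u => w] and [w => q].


Hypothetical syllogism: from (P → Q) and (Q → R), infer (P → R).
Chain the two implications through the shared middle term 'w'.

u => q


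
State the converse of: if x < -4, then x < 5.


The converse of (P → Q) is (Q → P). It is not in general equivalent to the original.
Here P = 'x < -4' and Q = 'x < 5'.

If x < 5, then x < -4.


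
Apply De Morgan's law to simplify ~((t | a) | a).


De Morgan: the negation of a disjunction is the conjunction of the negations.
Distribute ~ across |, flipping it to &, and negate each literal.

((~t) & (~a)) & (~a)


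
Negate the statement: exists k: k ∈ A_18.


¬(forall x: φ) = exists x: ¬φ, and ¬(exists x: φ) = forall x: ¬φ.
Apply to the existential statement.

forall k: ~(k ∈ A_18)


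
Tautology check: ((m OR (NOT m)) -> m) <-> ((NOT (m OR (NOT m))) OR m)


Build the truth table over {m}:
m | φ
-----
F | T
T | T
Every row evaluates to true.

Yes, it is a tautology.


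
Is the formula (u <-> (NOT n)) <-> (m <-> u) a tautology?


Build the truth table over {m, n, u}:
m | n | u | φ
-------------
F | F | F | F
T | F | F | T
F | T | F | T
T | T | F | F
F | F | T | F
T | F | T | T
F | T | T | T
T | T | T | F
Counterexample at row 1: with m=F, n=F, u=F, the formula is F.

No, it is not a tautology.


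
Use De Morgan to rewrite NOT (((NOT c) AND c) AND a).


De Morgan: the negation of a conjunction is the disjunction of the negations.
Distribute NOT across AND, flipping it to OR, and negate each literal.

(c OR (NOT c)) OR (NOT a)


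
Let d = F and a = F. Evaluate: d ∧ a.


Conjunction is true only when both operands are true.
Substitute: d=F, a=F.
F ∧ F evaluates to F.

F


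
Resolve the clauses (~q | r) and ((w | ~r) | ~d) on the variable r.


The clauses contain complementary literals r and ~r.
Resolution eliminates this pair and disjoins the remaining literals (merging duplicates).

((~q | w) | ~d)


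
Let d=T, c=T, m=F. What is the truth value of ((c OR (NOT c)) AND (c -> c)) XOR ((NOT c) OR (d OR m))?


Substitute d=T, c=T, m=F:
NOT c = F
c OR (NOT c) = T OR F = T
c -> c = T -> T = T
(c OR (NOT c)) AND (c -> c) = T AND T = T
NOT c = F
d OR m = T OR F = T
(NOT c) OR (d OR m) = F OR T = T
((c OR (NOT c)) AND (c -> c)) XOR ((NOT c) OR (d OR m)) = T XOR T = F

F


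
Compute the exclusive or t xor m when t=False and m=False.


Exclusive or is true when exactly one operand is true.
Substitute: t=False, m=False.
False xor False evaluates to False.

False


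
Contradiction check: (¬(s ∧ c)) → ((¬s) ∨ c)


Truth table over {c, s}:
c | s | φ
---------
F | F | T
T | F | T
F | T | F
T | T | T
Satisfying assignment at row 1: c=F, s=F gives T.

No, it is not a contradiction.


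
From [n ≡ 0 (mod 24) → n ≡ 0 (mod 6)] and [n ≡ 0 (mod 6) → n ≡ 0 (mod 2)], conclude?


Hypothetical syllogism: from (P → Q) and (Q → R), infer (P → R).
Chain the two implications through the shared middle term 'n ≡ 0 (mod 6)'.

n ≡ 0 (mod 24) → n ≡ 0 (mod 2)


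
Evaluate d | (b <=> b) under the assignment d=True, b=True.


Substitute d=True, b=True:
b <=> b = True <=> True = True
d | (b <=> b) = True | True = True

True


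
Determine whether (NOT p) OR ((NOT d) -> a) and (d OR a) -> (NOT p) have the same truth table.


Compare truth tables:
a | d | p | φ | ψ
-----------------
F | F | F | T | T
T | F | F | T | T
F | T | F | T | T
T | T | F | T | T
F | F | T | F | T
T | F | T | T | F
F | T | T | T | F
T | T | T | T | F
They differ at row 5 (a=F, d=F, p=T): φ=F but ψ=T.

No, they are not logically equivalent.


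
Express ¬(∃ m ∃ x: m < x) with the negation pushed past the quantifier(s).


Negation flips each quantifier (∀↔∃) and negates the inner predicate.
¬(∃ m ∃ x: φ) = ∀ m ∀ x: ¬φ.

∀ m ∀ x: ¬(m < x)


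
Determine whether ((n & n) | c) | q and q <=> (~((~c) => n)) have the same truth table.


Compare truth tables:
c | n | q | φ | ψ
-----------------
False | False | False | False | False
True | False | False | True | True
False | True | False | True | True
True | True | False | True | True
False | False | True | True | True
True | False | True | True | False
False | True | True | True | False
True | True | True | True | False
They differ at row 6 (c=True, n=False, q=True): φ=True but ψ=False.

No, they are not logically equivalent.


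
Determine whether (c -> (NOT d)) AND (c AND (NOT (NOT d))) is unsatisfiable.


Truth table over {c, d}:
c | d | φ
---------
F | F | F
T | F | F
F | T | F
T | T | F
Every row is false.

Yes, it is a contradiction.


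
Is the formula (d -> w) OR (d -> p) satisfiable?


Search for a satisfying assignment over {d, p, w}.
Try d=F, p=F, w=F: the formula evaluates to T.
A satisfying assignment exists.

Satisfiable.


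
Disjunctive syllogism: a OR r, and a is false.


Disjunctive syllogism: from (P ∨ Q) and ¬P, infer Q.
One disjunct, 'a', is ruled out; the other must hold.

r


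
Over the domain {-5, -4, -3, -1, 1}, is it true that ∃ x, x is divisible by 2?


Evaluate the predicate on each element: -5:F, -4:T, -3:F, -1:F, 1:F.
Witness x = -4 satisfies the predicate.

T


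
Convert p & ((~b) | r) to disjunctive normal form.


Step 1: Distribute ∧ over ∨: p ∧ ((¬b) ∨ r) = (p ∧ (¬b)) ∨ (p ∧ r).

(p & (~b)) | (p & r)


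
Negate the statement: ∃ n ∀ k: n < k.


Negation flips each quantifier (∀↔∃) and negates the inner predicate.
¬(∃ n ∀ k: φ) = ∀ n ∃ k: ¬φ.

∀ n ∃ k: ¬(n < k)


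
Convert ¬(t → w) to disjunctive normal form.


Step 1: Rewrite implication then negate: ¬(¬t ∨ w) = t ∧ ¬w.

t ∧ (¬w)


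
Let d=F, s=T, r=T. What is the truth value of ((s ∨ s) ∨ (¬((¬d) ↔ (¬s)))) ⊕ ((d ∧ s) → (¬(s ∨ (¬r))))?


Substitute d=F, s=T, r=T:
… (earlier sub-steps elided)
¬s = F
(¬d) ↔ (¬s) = T ↔ F = F
¬((¬d) ↔ (¬s)) = T
(s ∨ s) ∨ (¬((¬d) ↔ (¬s))) = T ∨ T = T
d ∧ s = F ∧ T = F
¬r = F
s ∨ (¬r) = T ∨ F = T
¬(s ∨ (¬r)) = F
(d ∧ s) → (¬(s ∨ (¬r))) = F → F = T
((s ∨ s) ∨ (¬((¬d) ↔ (¬s)))) ⊕ ((d ∧ s) → (¬(s ∨ (¬r)))) = T ⊕ T = F

F


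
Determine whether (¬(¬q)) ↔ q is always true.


Build the truth table over {q}:
q | φ
-----
F | T
T | T
Every row evaluates to true.

Yes, it is a tautology.


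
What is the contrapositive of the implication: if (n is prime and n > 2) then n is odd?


The contrapositive of (P → Q) is (¬Q → ¬P); it is logically equivalent to the original.
Here P = '(n is prime and n > 2)' and Q = 'n is odd'.

If not (n is odd), then not ((n is prime and n > 2)).


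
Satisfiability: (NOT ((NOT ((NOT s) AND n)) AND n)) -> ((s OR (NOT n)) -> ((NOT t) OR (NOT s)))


Search for a satisfying assignment over {n, s, t}.
Try n=F, s=F, t=F: the formula evaluates to T.
A satisfying assignment exists.

Satisfiable.


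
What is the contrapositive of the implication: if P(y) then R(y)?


The contrapositive of (P → Q) is (¬Q → ¬P); it is logically equivalent to the original.
Here P = 'P(y)' and Q = 'R(y)'.

If not (R(y)), then not (P(y)).


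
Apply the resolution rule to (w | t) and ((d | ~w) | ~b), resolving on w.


The clauses contain complementary literals w and ~w.
Resolution eliminates this pair and disjoins the remaining literals (merging duplicates).

((t | d) | ~b)


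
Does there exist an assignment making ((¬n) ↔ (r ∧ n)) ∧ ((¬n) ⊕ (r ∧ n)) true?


Check all 4 assignments over {n, r}:
n | r | φ
---------
F | F | F
T | F | F
F | T | F
T | T | F
No assignment makes the formula true.

Unsatisfiable.


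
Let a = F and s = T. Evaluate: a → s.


Implication is false only when antecedent is true and consequent is false.
Substitute: a=F, s=T.
F → T evaluates to T.

T


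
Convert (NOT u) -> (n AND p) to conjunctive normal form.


Step 1: Rewrite (¬u) → (n ∧ p) as ¬(¬u) ∨ (n ∧ p).
Step 2: Distribute ∨ over ∧.
Step 3: Eliminate any double negations (¬¬X = X).

(u OR n) AND (u OR p)


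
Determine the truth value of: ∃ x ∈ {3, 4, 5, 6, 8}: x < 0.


Evaluate the predicate on each element: 3:F, 4:F, 5:F, 6:F, 8:F.
No element satisfies the predicate.

F


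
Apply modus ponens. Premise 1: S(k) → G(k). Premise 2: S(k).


Modus ponens: from (P → Q) and P, infer Q.
P = 'S(k)' is asserted, and P → Q holds, so Q follows.

G(k).


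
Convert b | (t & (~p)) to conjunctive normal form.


Step 1: Distribute ∨ over ∧: b ∨ (t ∧ (¬p)) = (b ∨ t) ∧ (b ∨ (¬p)).

(b | t) & (b | (~p))


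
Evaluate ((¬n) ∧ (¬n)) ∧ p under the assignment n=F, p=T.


Substitute n=F, p=T:
¬n = T
¬n = T
(¬n) ∧ (¬n) = T ∧ T = T
((¬n) ∧ (¬n)) ∧ p = T ∧ T = T

T


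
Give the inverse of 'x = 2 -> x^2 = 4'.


The inverse of (P → Q) is (¬P → ¬Q). It is equivalent to the converse, not to the original.
Here P = 'x = 2' and Q = 'x^2 = 4'.

If not (x = 2), then not (x^2 = 4).


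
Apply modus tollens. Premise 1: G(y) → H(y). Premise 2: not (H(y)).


Modus tollens: from (P → Q) and ¬Q, infer ¬P.
Q = 'H(y)' is denied; since P → Q, P must also fail.

Not (G(y)).


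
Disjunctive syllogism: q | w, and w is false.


Disjunctive syllogism: from (P ∨ Q) and ¬P, infer Q.
One disjunct, 'w', is ruled out; the other must hold.

q


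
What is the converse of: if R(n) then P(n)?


The converse of (P → Q) is (Q → P). It is not in general equivalent to the original.
Here P = 'R(n)' and Q = 'P(n)'.

If P(n), then R(n).


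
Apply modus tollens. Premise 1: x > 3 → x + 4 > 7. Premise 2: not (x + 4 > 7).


Modus tollens: from (P → Q) and ¬Q, infer ¬P.
Q = 'x + 4 > 7' is denied; since P → Q, P must also fail.

Not (x > 3).


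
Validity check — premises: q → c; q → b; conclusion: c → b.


This is (no valid rule). There exist truth assignments where the premises are all true but the conclusion is false.

Invalid.


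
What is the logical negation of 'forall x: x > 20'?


¬(forall x: φ) = exists x: ¬φ, and ¬(exists x: φ) = forall x: ¬φ.
Apply to the universal statement.

exists x: ~(x > 20)


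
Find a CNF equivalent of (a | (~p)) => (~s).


Step 1: Rewrite as ¬(a ∨ (¬p)) ∨ (¬s) = (¬a ∧ ¬(¬p)) ∨ (¬s).
Step 2: Distribute ∨ over ∧.
Step 3: Eliminate any double negations (¬¬X = X).

((~a) | (~s)) & (p | (~s))


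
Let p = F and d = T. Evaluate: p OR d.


Disjunction is false only when both operands are false.
Substitute: p=F, d=T.
F OR T evaluates to T.

T


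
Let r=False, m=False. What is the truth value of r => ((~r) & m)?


Substitute r=False, m=False:
~r = True
(~r) & m = True & False = False
r => ((~r) & m) = False => False = True

True


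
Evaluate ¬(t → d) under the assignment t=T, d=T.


Substitute t=T, d=T:
t → d = T → T = T
¬(t → d) = F

F


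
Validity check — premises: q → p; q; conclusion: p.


This matches the form of modus ponens: the conclusion follows in every model of the premises.

Valid.


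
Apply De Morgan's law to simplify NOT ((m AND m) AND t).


De Morgan: the negation of a conjunction is the disjunction of the negations.
Distribute NOT across AND, flipping it to OR, and negate each literal.

((NOT m) OR (NOT m)) OR (NOT t)


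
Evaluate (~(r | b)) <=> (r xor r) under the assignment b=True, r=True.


Substitute b=True, r=True:
r | b = True | True = True
~(r | b) = False
r xor r = True xor True = False
(~(r | b)) <=> (r xor r) = False <=> False = True

True


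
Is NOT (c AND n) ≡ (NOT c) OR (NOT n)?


Compare truth tables:
c | n | φ | ψ
-------------
F | F | T | T
T | F | T | T
F | T | T | T
T | T | F | F
The columns φ and ψ agree on every row.

Yes, they are logically equivalent.


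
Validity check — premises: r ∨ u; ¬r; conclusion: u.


This matches the form of disjunctive syllogism: the conclusion follows in every model of the premises.

Valid.


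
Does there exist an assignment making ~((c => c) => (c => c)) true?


Check all 2 assignments over {c}:
c | φ
-----
False | False
True | False
No assignment makes the formula true.

Unsatisfiable.


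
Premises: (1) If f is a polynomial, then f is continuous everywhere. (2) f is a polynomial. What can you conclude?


Modus ponens: from (P → Q) and P, infer Q.
P = 'f is a polynomial' is asserted, and P → Q holds, so Q follows.

f is continuous everywhere.


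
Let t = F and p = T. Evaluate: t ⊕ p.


Exclusive or is true when exactly one operand is true.
Substitute: t=F, p=T.
F ⊕ T evaluates to T.

T


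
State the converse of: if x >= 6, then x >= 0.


The converse of (P → Q) is (Q → P). It is not in general equivalent to the original.
Here P = 'x >= 6' and Q = 'x >= 0'.

If x >= 0, then x >= 6.


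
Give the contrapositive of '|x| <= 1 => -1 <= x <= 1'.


The contrapositive of (P → Q) is (¬Q → ¬P); it is logically equivalent to the original.
Here P = '|x| <= 1' and Q = '-1 <= x <= 1'.

If not (-1 <= x <= 1), then not (|x| <= 1).


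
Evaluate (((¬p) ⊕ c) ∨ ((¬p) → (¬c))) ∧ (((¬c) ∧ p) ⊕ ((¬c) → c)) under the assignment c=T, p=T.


Substitute c=T, p=T:
… (earlier sub-steps elided)
¬p = F
¬c = F
(¬p) → (¬c) = F → F = T
((¬p) ⊕ c) ∨ ((¬p) → (¬c)) = T ∨ T = T
¬c = F
(¬c) ∧ p = F ∧ T = F
¬c = F
(¬c) → c = F → T = T
((¬c) ∧ p) ⊕ ((¬c) → c) = F ⊕ T = T
(((¬p) ⊕ c) ∨ ((¬p) → (¬c))) ∧ (((¬c) ∧ p) ⊕ ((¬c) → c)) = T ∧ T = T

T


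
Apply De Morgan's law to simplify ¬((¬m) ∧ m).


De Morgan: the negation of a conjunction is the disjunction of the negations.
Distribute ¬ across ∧, flipping it to ∨, and negate each literal.

m ∨ (¬m)


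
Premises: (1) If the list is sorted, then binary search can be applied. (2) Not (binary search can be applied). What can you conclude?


Modus tollens: from (P → Q) and ¬Q, infer ¬P.
Q = 'binary search can be applied' is denied; since P → Q, P must also fail.

Not (the list is sorted).


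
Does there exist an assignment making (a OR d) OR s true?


Search for a satisfying assignment over {a, d, s}.
Try a=T, d=F, s=F: the formula evaluates to T.
A satisfying assignment exists.

Satisfiable.


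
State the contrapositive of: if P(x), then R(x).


The contrapositive of (P → Q) is (¬Q → ¬P); it is logically equivalent to the original.
Here P = 'P(x)' and Q = 'R(x)'.

If not (R(x)), then not (P(x)).


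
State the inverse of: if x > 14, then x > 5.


The inverse of (P → Q) is (¬P → ¬Q). It is equivalent to the converse, not to the original.
Here P = 'x > 14' and Q = 'x > 5'.

If not (x > 14), then not (x > 5).


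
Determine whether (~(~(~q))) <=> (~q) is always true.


Build the truth table over {q}:
q | φ
-----
False | True
True | True
Every row evaluates to true.

Yes, it is a tautology.


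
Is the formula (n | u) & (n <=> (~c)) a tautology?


Build the truth table over {c, n, u}:
c | n | u | φ
-------------
False | False | False | False
True | False | False | False
False | True | False | True
True | True | False | False
False | False | True | False
True | False | True | True
False | True | True | True
True | True | True | False
Counterexample at row 1: with c=False, n=False, u=False, the formula is False.

No, it is not a tautology.


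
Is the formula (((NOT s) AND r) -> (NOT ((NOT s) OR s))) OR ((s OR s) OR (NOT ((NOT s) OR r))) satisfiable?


Search for a satisfying assignment over {r, s}.
Try r=F, s=F: the formula evaluates to T.
A satisfying assignment exists.

Satisfiable.


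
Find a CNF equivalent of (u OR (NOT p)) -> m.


Step 1: Rewrite as ¬(u ∨ (¬p)) ∨ m = (¬u ∧ ¬(¬p)) ∨ m.
Step 2: Distribute ∨ over ∧.
Step 3: Eliminate any double negations (¬¬X = X).

((NOT u) OR m) AND (p OR m)


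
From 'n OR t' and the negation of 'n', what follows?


Disjunctive syllogism: from (P ∨ Q) and ¬P, infer Q.
One disjunct, 'n', is ruled out; the other must hold.

t


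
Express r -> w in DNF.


Step 1: Rewrite r → w as ¬r ∨ w.

(NOT r) OR w


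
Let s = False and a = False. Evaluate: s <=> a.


Biconditional is true when both operands have the same truth value.
Substitute: s=False, a=False.
False <=> False evaluates to True.

True


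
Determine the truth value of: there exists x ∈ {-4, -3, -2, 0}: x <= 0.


Evaluate the predicate on each element: -4:T, -3:T, -2:T, 0:T.
Witness x = -4 satisfies the predicate.

T


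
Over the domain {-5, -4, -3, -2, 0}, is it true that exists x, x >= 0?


Evaluate the predicate on each element: -5:False, -4:False, -3:False, -2:False, 0:True.
Witness x = 0 satisfies the predicate.

True


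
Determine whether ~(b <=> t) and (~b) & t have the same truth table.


Compare truth tables:
b | t | φ | ψ
-------------
False | False | False | False
True | False | True | False
False | True | True | True
True | True | False | False
They differ at row 2 (b=True, t=False): φ=True but ψ=False.

No, they are not logically equivalent.


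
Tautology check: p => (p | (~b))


Build the truth table over {b, p}:
b | p | φ
---------
False | False | True
True | False | True
False | True | True
True | True | True
Every row evaluates to true.

Yes, it is a tautology.


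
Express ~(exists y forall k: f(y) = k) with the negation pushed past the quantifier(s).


Negation flips each quantifier (∀↔∃) and negates the inner predicate.
¬(exists y forall k: φ) = forall y exists k: ¬φ.

forall y exists k: ~(f(y) = k)


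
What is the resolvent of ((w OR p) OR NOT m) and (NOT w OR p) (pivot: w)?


The clauses contain complementary literals w and NOTw.
Resolution eliminates this pair and disjoins the remaining literals (merging duplicates).

(NOT m OR p)


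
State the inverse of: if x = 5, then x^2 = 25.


The inverse of (P → Q) is (¬P → ¬Q). It is equivalent to the converse, not to the original.
Here P = 'x = 5' and Q = 'x^2 = 25'.

If not (x = 5), then not (x^2 = 25).


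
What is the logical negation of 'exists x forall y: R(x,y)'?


Negation flips each quantifier (∀↔∃) and negates the inner predicate.
¬(exists x forall y: φ) = forall x exists y: ¬φ.

forall x exists y: ~(R(x,y))


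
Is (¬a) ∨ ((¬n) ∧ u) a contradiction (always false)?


Truth table over {a, n, u}:
a | n | u | φ
-------------
F | F | F | T
T | F | F | F
F | T | F | T
T | T | F | F
F | F | T | T
T | F | T | T
F | T | T | T
T | T | T | F
Satisfying assignment at row 1: a=F, n=F, u=F gives T.

No, it is not a contradiction.


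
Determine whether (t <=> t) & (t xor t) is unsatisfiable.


Truth table over {t}:
t | φ
-----
False | False
True | False
Every row is false.

Yes, it is a contradiction.


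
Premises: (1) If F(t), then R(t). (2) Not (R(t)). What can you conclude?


Modus tollens: from (P → Q) and ¬Q, infer ¬P.
Q = 'R(t)' is denied; since P → Q, P must also fail.

Not (F(t)).


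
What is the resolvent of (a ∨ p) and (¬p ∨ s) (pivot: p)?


The clauses contain complementary literals p and ¬p.
Resolution eliminates this pair and disjoins the remaining literals (merging duplicates).

(a ∨ s)


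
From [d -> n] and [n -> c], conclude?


Hypothetical syllogism: from (P → Q) and (Q → R), infer (P → R).
Chain the two implications through the shared middle term 'n'.

d -> c


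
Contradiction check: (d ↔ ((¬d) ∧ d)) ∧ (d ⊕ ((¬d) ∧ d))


Truth table over {d}:
d | φ
-----
F | F
T | F
Every row is false.

Yes, it is a contradiction.


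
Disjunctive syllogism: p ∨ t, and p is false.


Disjunctive syllogism: from (P ∨ Q) and ¬P, infer Q.
One disjunct, 'p', is ruled out; the other must hold.

t


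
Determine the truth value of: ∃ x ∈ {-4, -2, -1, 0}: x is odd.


Evaluate the predicate on each element: -4:F, -2:F, -1:T, 0:F.
Witness x = -1 satisfies the predicate.

T


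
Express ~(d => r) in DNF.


Step 1: Rewrite implication then negate: ¬(¬d ∨ r) = d ∧ ¬r.

d & (~r)


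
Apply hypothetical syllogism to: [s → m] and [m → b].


Hypothetical syllogism: from (P → Q) and (Q → R), infer (P → R).
Chain the two implications through the shared middle term 'm'.

s → b


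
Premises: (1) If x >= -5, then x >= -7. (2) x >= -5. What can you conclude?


Modus ponens: from (P → Q) and P, infer Q.
P = 'x >= -5' is asserted, and P → Q holds, so Q follows.

x >= -7.


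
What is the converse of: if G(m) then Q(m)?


The converse of (P → Q) is (Q → P). It is not in general equivalent to the original.
Here P = 'G(m)' and Q = 'Q(m)'.

If Q(m), then G(m).


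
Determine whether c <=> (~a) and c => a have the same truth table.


Compare truth tables:
a | c | φ | ψ
-------------
False | False | False | True
True | False | True | True
False | True | True | False
True | True | False | True
They differ at row 1 (a=False, c=False): φ=False but ψ=True.

No, they are not logically equivalent.


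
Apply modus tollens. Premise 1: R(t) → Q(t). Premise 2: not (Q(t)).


Modus tollens: from (P → Q) and ¬Q, infer ¬P.
Q = 'Q(t)' is denied; since P → Q, P must also fail.

Not (R(t)).


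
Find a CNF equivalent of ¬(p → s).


Step 1: Rewrite p → s as ¬p ∨ s.
Step 2: Negate: ¬(¬p ∨ s) = p ∧ ¬s (De Morgan + double negation).

p ∧ (¬s)


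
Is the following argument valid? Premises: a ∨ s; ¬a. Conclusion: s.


This matches the form of disjunctive syllogism: the conclusion follows in every model of the premises.

Valid.


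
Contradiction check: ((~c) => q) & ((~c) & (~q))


Truth table over {c, q}:
c | q | φ
---------
False | False | False
True | False | False
False | True | False
True | True | False
Every row is false.

Yes, it is a contradiction.


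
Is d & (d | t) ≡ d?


Compare truth tables:
d | t | φ | ψ
-------------
False | False | False | False
True | False | True | True
False | True | False | False
True | True | True | True
The columns φ and ψ agree on every row.

Yes, they are logically equivalent.


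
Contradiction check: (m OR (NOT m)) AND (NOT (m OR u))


Truth table over {m, u}:
m | u | φ
---------
F | F | T
T | F | F
F | T | F
T | T | F
Satisfying assignment at row 1: m=F, u=F gives T.

No, it is not a contradiction.


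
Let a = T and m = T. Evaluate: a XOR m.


Exclusive or is true when exactly one operand is true.
Substitute: a=T, m=T.
T XOR T evaluates to F.

F


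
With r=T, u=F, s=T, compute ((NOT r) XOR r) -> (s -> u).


Substitute r=T, u=F, s=T:
NOT r = F
(NOT r) XOR r = F XOR T = T
s -> u = T -> F = F
((NOT r) XOR r) -> (s -> u) = T -> F = F

F


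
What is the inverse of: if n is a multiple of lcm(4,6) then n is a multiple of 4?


The inverse of (P → Q) is (¬P → ¬Q). It is equivalent to the converse, not to the original.
Here P = 'n is a multiple of lcm(4,6)' and Q = 'n is a multiple of 4'.

If not (n is a multiple of lcm(4,6)), then not (n is a multiple of 4).


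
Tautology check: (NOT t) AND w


Build the truth table over {t, w}:
t | w | φ
---------
F | F | F
T | F | F
F | T | T
T | T | F
Counterexample at row 1: with t=F, w=F, the formula is F.

No, it is not a tautology.


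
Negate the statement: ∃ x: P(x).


¬(∀ x: φ) = ∃ x: ¬φ, and ¬(∃ x: φ) = ∀ x: ¬φ.
Apply to the existential statement.

∀ x: ¬(P(x))


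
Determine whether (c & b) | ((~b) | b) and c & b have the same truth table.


Compare truth tables:
b | c | φ | ψ
-------------
False | False | True | False
True | False | True | False
False | True | True | False
True | True | True | True
They differ at row 1 (b=False, c=False): φ=True but ψ=False.

No, they are not logically equivalent.


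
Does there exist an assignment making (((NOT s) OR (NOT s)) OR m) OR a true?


Search for a satisfying assignment over {a, m, s}.
Try a=F, m=F, s=F: the formula evaluates to T.
A satisfying assignment exists.

Satisfiable.


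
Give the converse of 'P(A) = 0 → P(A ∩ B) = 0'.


The converse of (P → Q) is (Q → P). It is not in general equivalent to the original.
Here P = 'P(A) = 0' and Q = 'P(A ∩ B) = 0'.

If P(A ∩ B) = 0, then P(A) = 0.


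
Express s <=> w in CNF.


Step 1: Rewrite s ↔ w as (s → w) ∧ (w → s).
Step 2: Rewrite each implication as a disjunction.

((~s) | w) & ((~w) | s)


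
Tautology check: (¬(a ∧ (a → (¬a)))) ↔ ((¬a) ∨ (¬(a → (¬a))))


Build the truth table over {a}:
a | φ
-----
F | T
T | T
Every row evaluates to true.

Yes, it is a tautology.


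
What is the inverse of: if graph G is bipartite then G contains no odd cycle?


The inverse of (P → Q) is (¬P → ¬Q). It is equivalent to the converse, not to the original.
Here P = 'graph G is bipartite' and Q = 'G contains no odd cycle'.

If not (graph G is bipartite), then not (G contains no odd cycle).


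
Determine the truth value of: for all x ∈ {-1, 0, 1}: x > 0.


Evaluate the predicate on each element: -1:F, 0:F, 1:T.
Counterexample x = -1 fails the predicate.

F


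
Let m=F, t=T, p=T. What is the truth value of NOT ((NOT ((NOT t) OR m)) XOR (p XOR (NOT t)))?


Substitute m=F, t=T, p=T:
NOT t = F
(NOT t) OR m = F OR F = F
NOT ((NOT t) OR m) = T
NOT t = F
p XOR (NOT t) = T XOR F = T
(NOT ((NOT t) OR m)) XOR (p XOR (NOT t)) = T XOR T = F
NOT ((NOT ((NOT t) OR m)) XOR (p XOR (NOT t))) = T

T


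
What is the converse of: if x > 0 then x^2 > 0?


The converse of (P → Q) is (Q → P). It is not in general equivalent to the original.
Here P = 'x > 0' and Q = 'x^2 > 0'.

If x^2 > 0, then x > 0.


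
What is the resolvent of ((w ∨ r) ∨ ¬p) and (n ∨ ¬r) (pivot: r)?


The clauses contain complementary literals r and ¬r.
Resolution eliminates this pair and disjoins the remaining literals (merging duplicates).

((w ∨ ¬p) ∨ n)


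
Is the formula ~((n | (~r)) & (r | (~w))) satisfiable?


Search for a satisfying assignment over {n, r, w}.
Try n=False, r=True, w=False: the formula evaluates to True.
A satisfying assignment exists.

Satisfiable.


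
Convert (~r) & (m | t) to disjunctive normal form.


Step 1: Distribute ∧ over ∨: (¬r) ∧ (m ∨ t) = ((¬r) ∧ m) ∨ ((¬r) ∧ t).

((~r) & m) | ((~r) & t)


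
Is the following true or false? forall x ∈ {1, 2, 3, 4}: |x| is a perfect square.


Evaluate the predicate on each element: 1:True, 2:False, 3:False, 4:True.
Counterexample x = 2 fails the predicate.

False


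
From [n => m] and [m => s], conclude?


Hypothetical syllogism: from (P → Q) and (Q → R), infer (P → R).
Chain the two implications through the shared middle term 'm'.

n => s
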